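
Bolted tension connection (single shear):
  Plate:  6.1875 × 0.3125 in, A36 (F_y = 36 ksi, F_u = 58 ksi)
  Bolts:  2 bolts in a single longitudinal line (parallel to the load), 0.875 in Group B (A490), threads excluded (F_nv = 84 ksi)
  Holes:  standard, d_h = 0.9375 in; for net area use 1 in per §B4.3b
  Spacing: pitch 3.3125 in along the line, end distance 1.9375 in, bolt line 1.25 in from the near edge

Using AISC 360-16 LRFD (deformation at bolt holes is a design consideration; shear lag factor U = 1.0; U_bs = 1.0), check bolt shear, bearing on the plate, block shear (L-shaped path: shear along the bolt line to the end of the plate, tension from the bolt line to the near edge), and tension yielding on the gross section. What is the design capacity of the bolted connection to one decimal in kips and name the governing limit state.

Bolt shear: A_b = π(0.875)²/4 = 0.60132 in². φR_n = 0.75 × 84 × 0.60132 × 2 × 1 = 75.8 kips.
Bearing (0.3125 in plate, F_u = 58 ksi): end bolts L_c = 1.9375 − 0.9375/2 = 1.46875, R_n = min(1.2×1.46875×0.3125×58, 2.4×0.875×0.3125×58) = 31.945 kips/bolt; interior L_c = 3.3125 − 0.9375 = 2.375, R_n = 38.063 kips/bolt. φR_n = 0.75 × (1×31.945 + 1×38.063) = 52.5 kips.
Block shear: shear path 1×[1.9375+1×3.3125] = 1×5.25 in, A_gv = 1.6406, A_nv = 1×(5.25 − 1.5×1)×0.3125 = 1.1719 in²; tension to near edge: (1.25 − 0.5×1)×0.3125 = 0.23438 in². R_n = min(0.6×58×1.1719, 0.6×36×1.6406) + 1.0×58×0.23438 = min(40.782, 35.437) + 13.594 = 49.031 kips. φR_n = 0.75 × 49.031 = 36.8 kips.
Tension yield (gross): A_g = 6.1875×0.3125 = 1.9336 in². φR_n = 0.90 × 36 × 1.9336 = 62.6 kips.
Governing: min(75.8, 52.5, 36.8, 62.6) = 36.8 kips → block shear.

36.8 kips (block shear governs)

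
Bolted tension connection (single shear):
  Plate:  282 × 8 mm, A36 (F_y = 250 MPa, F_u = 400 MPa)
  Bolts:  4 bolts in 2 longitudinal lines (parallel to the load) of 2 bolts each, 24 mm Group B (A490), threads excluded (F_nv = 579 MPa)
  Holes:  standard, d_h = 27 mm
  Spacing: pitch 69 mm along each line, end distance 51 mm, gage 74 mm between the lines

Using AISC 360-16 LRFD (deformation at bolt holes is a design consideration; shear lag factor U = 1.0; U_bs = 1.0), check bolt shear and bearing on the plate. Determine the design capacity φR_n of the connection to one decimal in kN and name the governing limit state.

457.9 kN (bearing governs)

Bolt shear: A_b = π(24)²/4 = 452.39 mm². φR_n = 0.75 × 579 × 452.39 × 4 × 1 = 785.8 kN.
Bearing (8 mm plate, F_u = 400 MPa): end bolts L_c = 51 − 27/2 = 37.5, R_n = min(1.2×37.5×8×400, 2.4×24×8×400) = 144 kN/bolt; interior L_c = 69 − 27 = 42, R_n = 161.28 kN/bolt. φR_n = 0.75 × (2×144 + 2×161.28) = 457.9 kN.
Governing: min(785.8, 457.9) = 457.9 kN → bearing.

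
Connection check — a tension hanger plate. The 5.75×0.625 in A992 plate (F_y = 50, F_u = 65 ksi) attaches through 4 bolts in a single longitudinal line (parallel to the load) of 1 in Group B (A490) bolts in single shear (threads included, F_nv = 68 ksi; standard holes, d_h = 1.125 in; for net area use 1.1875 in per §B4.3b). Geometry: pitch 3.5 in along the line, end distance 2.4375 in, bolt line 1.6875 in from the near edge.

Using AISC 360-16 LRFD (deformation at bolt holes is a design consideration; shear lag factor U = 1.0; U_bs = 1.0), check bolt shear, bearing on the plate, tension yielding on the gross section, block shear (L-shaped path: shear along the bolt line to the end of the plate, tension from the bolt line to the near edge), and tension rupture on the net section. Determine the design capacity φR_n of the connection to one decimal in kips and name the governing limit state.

139.0 kips (net-section rupture governs)

Bolt shear: A_b = π(1)²/4 = 0.7854 in². φR_n = 0.75 × 68 × 0.7854 × 4 × 1 = 160.2 kips.
Bearing (0.625 in plate, F_u = 65 ksi): end bolts L_c = 2.4375 − 1.125/2 = 1.875, R_n = min(1.2×1.875×0.625×65, 2.4×1×0.625×65) = 91.406 kips/bolt; interior L_c = 3.5 − 1.125 = 2.375, R_n = 97.5 kips/bolt. φR_n = 0.75 × (1×91.406 + 3×97.5) = 287.9 kips.
Tension yield (gross): A_g = 5.75×0.625 = 3.5938 in². φR_n = 0.90 × 50 × 3.5938 = 161.7 kips.
Block shear: shear path 1×[2.4375+3×3.5] = 1×12.9375 in, A_gv = 8.0859, A_nv = 1×(12.9375 − 3.5×1.1875)×0.625 = 5.4883 in²; tension to near edge: (1.6875 − 0.5×1.1875)×0.625 = 0.68359 in². R_n = min(0.6×65×5.4883, 0.6×50×8.0859) + 1.0×65×0.68359 = min(214.04, 242.58) + 44.433 = 258.47 kips. φR_n = 0.75 × 258.47 = 193.9 kips.
Tension rupture (net): A_n = (5.75 − 1×1.1875)×0.625 = 2.8516 in² (U = 1.0, A_e = A_n). φR_n = 0.75 × 65 × 2.8516 = 139.0 kips.
Governing: min(160.2, 287.9, 161.7, 193.9, 139.0) = 139.0 kips → net-section rupture.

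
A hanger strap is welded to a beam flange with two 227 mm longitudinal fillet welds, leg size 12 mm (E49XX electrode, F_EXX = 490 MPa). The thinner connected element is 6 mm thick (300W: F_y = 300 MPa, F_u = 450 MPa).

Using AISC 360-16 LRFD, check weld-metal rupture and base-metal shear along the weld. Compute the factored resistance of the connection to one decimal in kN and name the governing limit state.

Weld metal: throat = 0.707×12 = 8.484 mm, L = 2×227 = 454 mm. φR_n = 0.75 × 0.6 × 490 × 8.484 × 454 = 849.3 kN.
Base metal shear (6 mm plate): yield φR_n = 1.0×0.6×300×6×454 = 490.3 kN; rupture φR_n = 0.75×0.6×450×6×454 = 551.6 kN; take 490.3 kN (yield).
Governing: min(849.3, 490.3) = 490.3 kN → base-metal shear.

490.3 kN (base-metal shear governs)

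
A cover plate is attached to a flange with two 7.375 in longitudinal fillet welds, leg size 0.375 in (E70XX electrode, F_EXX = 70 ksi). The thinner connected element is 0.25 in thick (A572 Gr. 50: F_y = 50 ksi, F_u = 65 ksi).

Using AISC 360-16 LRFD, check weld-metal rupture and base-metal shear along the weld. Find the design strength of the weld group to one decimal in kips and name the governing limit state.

Weld metal: throat = 0.707×0.375 = 0.26513 in, L = 2×7.375 = 14.75 in. φR_n = 0.75 × 0.6 × 70 × 0.26513 × 14.75 = 123.2 kips.
Base metal shear (0.25 in plate): yield φR_n = 1.0×0.6×50×0.25×14.75 = 110.6 kips; rupture φR_n = 0.75×0.6×65×0.25×14.75 = 107.9 kips; take 107.9 kips (rupture).
Governing: min(123.2, 107.9) = 107.9 kips → base-metal shear.

107.9 kips (base-metal shear governs)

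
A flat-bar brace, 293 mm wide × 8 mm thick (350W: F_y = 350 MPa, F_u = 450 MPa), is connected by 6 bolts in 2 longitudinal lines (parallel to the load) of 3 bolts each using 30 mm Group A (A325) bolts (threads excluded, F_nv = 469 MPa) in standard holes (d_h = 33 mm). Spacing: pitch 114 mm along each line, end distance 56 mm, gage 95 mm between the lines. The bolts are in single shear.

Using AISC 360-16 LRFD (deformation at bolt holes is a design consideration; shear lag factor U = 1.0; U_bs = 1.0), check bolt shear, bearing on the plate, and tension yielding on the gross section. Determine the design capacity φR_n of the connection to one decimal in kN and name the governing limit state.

738.4 kN (gross-section yield governs)

Bolt shear: A_b = π(30)²/4 = 706.86 mm². φR_n = 0.75 × 469 × 706.86 × 6 × 1 = 1491.8 kN.
Bearing (8 mm plate, F_u = 450 MPa): end bolts L_c = 56 − 33/2 = 39.5, R_n = min(1.2×39.5×8×450, 2.4×30×8×450) = 170.64 kN/bolt; interior L_c = 114 − 33 = 81, R_n = 259.2 kN/bolt. φR_n = 0.75 × (2×170.64 + 4×259.2) = 1033.6 kN.
Tension yield (gross): A_g = 293×8 = 2344 mm². φR_n = 0.90 × 350 × 2344 = 738.4 kN.
Governing: min(1491.8, 1033.6, 738.4) = 738.4 kN → gross-section yield.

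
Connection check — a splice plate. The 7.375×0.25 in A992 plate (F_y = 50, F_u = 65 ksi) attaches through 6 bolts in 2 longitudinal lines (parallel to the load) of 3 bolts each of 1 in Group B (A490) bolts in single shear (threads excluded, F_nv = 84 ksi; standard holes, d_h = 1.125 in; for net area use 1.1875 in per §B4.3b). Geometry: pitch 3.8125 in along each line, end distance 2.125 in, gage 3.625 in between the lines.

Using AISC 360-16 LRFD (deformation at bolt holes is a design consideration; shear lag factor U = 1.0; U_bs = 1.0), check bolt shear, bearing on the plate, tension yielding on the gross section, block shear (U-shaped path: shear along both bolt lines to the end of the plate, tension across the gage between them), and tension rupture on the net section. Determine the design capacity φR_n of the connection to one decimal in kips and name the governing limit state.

60.9 kips (net-section rupture governs)

Bolt shear: A_b = π(1)²/4 = 0.7854 in². φR_n = 0.75 × 84 × 0.7854 × 6 × 1 = 296.9 kips.
Bearing (0.25 in plate, F_u = 65 ksi): end bolts L_c = 2.125 − 1.125/2 = 1.5625, R_n = min(1.2×1.5625×0.25×65, 2.4×1×0.25×65) = 30.469 kips/bolt; interior L_c = 3.8125 − 1.125 = 2.6875, R_n = 39 kips/bolt. φR_n = 0.75 × (2×30.469 + 4×39) = 162.7 kips.
Tension yield (gross): A_g = 7.375×0.25 = 1.8438 in². φR_n = 0.90 × 50 × 1.8438 = 83.0 kips.
Block shear: shear path 2×[2.125+2×3.8125] = 2×9.75 in, A_gv = 4.875, A_nv = 2×(9.75 − 2.5×1.1875)×0.25 = 3.3906 in²; tension across gage: (3.625 − 1×1.1875)×0.25 = 0.60938 in². R_n = min(0.6×65×3.3906, 0.6×50×4.875) + 1.0×65×0.60938 = min(132.23, 146.25) + 39.61 = 171.84 kips. φR_n = 0.75 × 171.84 = 128.9 kips.
Tension rupture (net): A_n = (7.375 − 2×1.1875)×0.25 = 1.25 in² (U = 1.0, A_e = A_n). φR_n = 0.75 × 65 × 1.25 = 60.9 kips.
Governing: min(296.9, 162.7, 83.0, 128.9, 60.9) = 60.9 kips → net-section rupture.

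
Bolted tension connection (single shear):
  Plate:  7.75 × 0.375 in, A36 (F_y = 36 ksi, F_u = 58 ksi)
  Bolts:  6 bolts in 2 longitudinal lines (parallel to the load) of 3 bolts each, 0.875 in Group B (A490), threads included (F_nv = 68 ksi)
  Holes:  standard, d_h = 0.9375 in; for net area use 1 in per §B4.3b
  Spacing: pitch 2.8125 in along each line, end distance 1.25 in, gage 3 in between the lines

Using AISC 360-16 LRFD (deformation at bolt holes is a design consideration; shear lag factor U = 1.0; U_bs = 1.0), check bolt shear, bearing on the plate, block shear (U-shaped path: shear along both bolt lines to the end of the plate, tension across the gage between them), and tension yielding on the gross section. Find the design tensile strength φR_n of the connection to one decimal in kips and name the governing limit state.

Bolt shear: A_b = π(0.875)²/4 = 0.60132 in². φR_n = 0.75 × 68 × 0.60132 × 6 × 1 = 184.0 kips.
Bearing (0.375 in plate, F_u = 58 ksi): end bolts L_c = 1.25 − 0.9375/2 = 0.78125, R_n = min(1.2×0.78125×0.375×58, 2.4×0.875×0.375×58) = 20.391 kips/bolt; interior L_c = 2.8125 − 0.9375 = 1.875, R_n = 45.675 kips/bolt. φR_n = 0.75 × (2×20.391 + 4×45.675) = 167.6 kips.
Block shear: shear path 2×[1.25+2×2.8125] = 2×6.875 in, A_gv = 5.1563, A_nv = 2×(6.875 − 2.5×1)×0.375 = 3.2813 in²; tension across gage: (3 − 1×1)×0.375 = 0.75 in². R_n = min(0.6×58×3.2813, 0.6×36×5.1563) + 1.0×58×0.75 = min(114.19, 111.38) + 43.5 = 154.88 kips. φR_n = 0.75 × 154.88 = 116.2 kips.
Tension yield (gross): A_g = 7.75×0.375 = 2.9063 in². φR_n = 0.90 × 36 × 2.9063 = 94.2 kips.
Governing: min(184.0, 167.6, 116.2, 94.2) = 94.2 kips → gross-section yield.

94.2 kips (gross-section yield governs)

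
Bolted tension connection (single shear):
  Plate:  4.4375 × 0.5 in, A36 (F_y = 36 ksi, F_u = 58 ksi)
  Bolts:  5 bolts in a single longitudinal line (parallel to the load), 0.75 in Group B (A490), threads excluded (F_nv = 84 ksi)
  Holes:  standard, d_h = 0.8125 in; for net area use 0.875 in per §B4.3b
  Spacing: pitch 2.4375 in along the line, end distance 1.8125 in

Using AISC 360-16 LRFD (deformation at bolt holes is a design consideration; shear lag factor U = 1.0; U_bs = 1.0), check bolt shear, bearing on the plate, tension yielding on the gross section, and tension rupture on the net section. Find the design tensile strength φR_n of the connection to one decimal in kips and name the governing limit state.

71.9 kips (gross-section yield governs)

Bolt shear: A_b = π(0.75)²/4 = 0.44179 in². φR_n = 0.75 × 84 × 0.44179 × 5 × 1 = 139.2 kips.
Bearing (0.5 in plate, F_u = 58 ksi): end bolts L_c = 1.8125 − 0.8125/2 = 1.40625, R_n = min(1.2×1.40625×0.5×58, 2.4×0.75×0.5×58) = 48.938 kips/bolt; interior L_c = 2.4375 − 0.8125 = 1.625, R_n = 52.2 kips/bolt. φR_n = 0.75 × (1×48.938 + 4×52.2) = 193.3 kips.
Tension yield (gross): A_g = 4.4375×0.5 = 2.2188 in². φR_n = 0.90 × 36 × 2.2188 = 71.9 kips.
Tension rupture (net): A_n = (4.4375 − 1×0.875)×0.5 = 1.7813 in² (U = 1.0, A_e = A_n). φR_n = 0.75 × 58 × 1.7813 = 77.5 kips.
Governing: min(139.2, 193.3, 71.9, 77.5) = 71.9 kips → gross-section yield.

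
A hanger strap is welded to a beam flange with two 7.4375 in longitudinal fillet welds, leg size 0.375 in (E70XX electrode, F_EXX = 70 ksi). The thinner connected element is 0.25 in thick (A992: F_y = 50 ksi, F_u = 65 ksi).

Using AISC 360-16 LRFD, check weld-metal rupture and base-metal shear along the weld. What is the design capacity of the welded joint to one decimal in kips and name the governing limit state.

108.8 kips (base-metal shear governs)

Weld metal: throat = 0.707×0.375 = 0.26513 in, L = 2×7.4375 = 14.875 in. φR_n = 0.75 × 0.6 × 70 × 0.26513 × 14.875 = 124.2 kips.
Base metal shear (0.25 in plate): yield φR_n = 1.0×0.6×50×0.25×14.875 = 111.6 kips; rupture φR_n = 0.75×0.6×65×0.25×14.875 = 108.8 kips; take 108.8 kips (rupture).
Governing: min(124.2, 108.8) = 108.8 kips → base-metal shear.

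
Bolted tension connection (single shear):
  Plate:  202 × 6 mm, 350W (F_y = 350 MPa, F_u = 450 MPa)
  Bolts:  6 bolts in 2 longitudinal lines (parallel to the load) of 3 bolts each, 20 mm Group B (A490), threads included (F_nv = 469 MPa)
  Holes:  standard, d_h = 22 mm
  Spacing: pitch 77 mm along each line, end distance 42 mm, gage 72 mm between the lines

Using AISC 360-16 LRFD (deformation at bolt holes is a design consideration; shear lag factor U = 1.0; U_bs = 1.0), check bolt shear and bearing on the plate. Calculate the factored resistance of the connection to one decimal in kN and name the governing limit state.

539.5 kN (bearing governs)

Bolt shear: A_b = π(20)²/4 = 314.16 mm². φR_n = 0.75 × 469 × 314.16 × 6 × 1 = 663.0 kN.
Bearing (6 mm plate, F_u = 450 MPa): end bolts L_c = 42 − 22/2 = 31, R_n = min(1.2×31×6×450, 2.4×20×6×450) = 100.44 kN/bolt; interior L_c = 77 − 22 = 55, R_n = 129.6 kN/bolt. φR_n = 0.75 × (2×100.44 + 4×129.6) = 539.5 kN.
Governing: min(663.0, 539.5) = 539.5 kN → bearing.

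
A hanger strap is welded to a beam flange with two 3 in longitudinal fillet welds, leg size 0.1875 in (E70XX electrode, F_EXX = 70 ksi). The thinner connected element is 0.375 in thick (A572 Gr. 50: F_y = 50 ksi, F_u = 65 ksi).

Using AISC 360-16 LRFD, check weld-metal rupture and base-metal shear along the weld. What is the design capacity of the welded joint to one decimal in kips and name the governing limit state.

Weld metal: throat = 0.707×0.1875 = 0.13256 in, L = 2×3 = 6 in. φR_n = 0.75 × 0.6 × 70 × 0.13256 × 6 = 25.1 kips.
Base metal shear (0.375 in plate): yield φR_n = 1.0×0.6×50×0.375×6 = 67.5 kips; rupture φR_n = 0.75×0.6×65×0.375×6 = 65.8 kips; take 65.8 kips (rupture).
Governing: min(25.1, 65.8) = 25.1 kips → weld metal.

25.1 kips (weld metal governs)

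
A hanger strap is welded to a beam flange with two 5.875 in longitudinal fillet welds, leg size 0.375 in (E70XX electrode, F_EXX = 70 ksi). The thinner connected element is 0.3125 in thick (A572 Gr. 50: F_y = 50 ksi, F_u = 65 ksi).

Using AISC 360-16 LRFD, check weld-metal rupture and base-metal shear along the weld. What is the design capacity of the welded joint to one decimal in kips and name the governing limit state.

Weld metal: throat = 0.707×0.375 = 0.26513 in, L = 2×5.875 = 11.75 in. φR_n = 0.75 × 0.6 × 70 × 0.26513 × 11.75 = 98.1 kips.
Base metal shear (0.3125 in plate): yield φR_n = 1.0×0.6×50×0.3125×11.75 = 110.2 kips; rupture φR_n = 0.75×0.6×65×0.3125×11.75 = 107.4 kips; take 107.4 kips (rupture).
Governing: min(98.1, 107.4) = 98.1 kips → weld metal.

98.1 kips (weld metal governs)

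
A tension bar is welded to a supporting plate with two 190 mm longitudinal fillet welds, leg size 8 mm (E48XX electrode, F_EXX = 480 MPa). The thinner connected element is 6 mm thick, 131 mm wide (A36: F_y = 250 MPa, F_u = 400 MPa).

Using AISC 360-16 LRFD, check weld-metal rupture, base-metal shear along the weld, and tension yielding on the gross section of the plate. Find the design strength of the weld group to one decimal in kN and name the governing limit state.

176.9 kN (gross-section yield governs)

Weld metal: throat = 0.707×8 = 5.656 mm, L = 2×190 = 380 mm. φR_n = 0.75 × 0.6 × 480 × 5.656 × 380 = 464.2 kN.
Base metal shear (6 mm plate): yield φR_n = 1.0×0.6×250×6×380 = 342.0 kN; rupture φR_n = 0.75×0.6×400×6×380 = 410.4 kN; take 342.0 kN (yield).
Tension yield (gross): A_g = 131×6 = 786 mm². φR_n = 0.90 × 250 × 786 = 176.9 kN.
Governing: min(464.2, 342.0, 176.9) = 176.9 kN → gross-section yield.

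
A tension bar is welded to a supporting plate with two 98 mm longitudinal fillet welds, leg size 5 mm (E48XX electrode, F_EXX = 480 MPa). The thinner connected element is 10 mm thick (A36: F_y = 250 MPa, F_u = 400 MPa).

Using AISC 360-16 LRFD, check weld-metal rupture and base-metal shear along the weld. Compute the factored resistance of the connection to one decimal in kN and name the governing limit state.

149.7 kN (weld metal governs)

Weld metal: throat = 0.707×5 = 3.535 mm, L = 2×98 = 196 mm. φR_n = 0.75 × 0.6 × 480 × 3.535 × 196 = 149.7 kN.
Base metal shear (10 mm plate): yield φR_n = 1.0×0.6×250×10×196 = 294.0 kN; rupture φR_n = 0.75×0.6×400×10×196 = 352.8 kN; take 294.0 kN (yield).
Governing: min(149.7, 294.0) = 149.7 kN → weld metal.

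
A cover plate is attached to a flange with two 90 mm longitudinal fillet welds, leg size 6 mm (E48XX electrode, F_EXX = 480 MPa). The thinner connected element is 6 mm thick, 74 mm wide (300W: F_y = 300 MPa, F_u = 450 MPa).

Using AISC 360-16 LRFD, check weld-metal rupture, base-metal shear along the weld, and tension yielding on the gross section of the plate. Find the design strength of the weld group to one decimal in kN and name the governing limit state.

119.9 kN (gross-section yield governs)

Weld metal: throat = 0.707×6 = 4.242 mm, L = 2×90 = 180 mm. φR_n = 0.75 × 0.6 × 480 × 4.242 × 180 = 164.9 kN.
Base metal shear (6 mm plate): yield φR_n = 1.0×0.6×300×6×180 = 194.4 kN; rupture φR_n = 0.75×0.6×450×6×180 = 218.7 kN; take 194.4 kN (yield).
Tension yield (gross): A_g = 74×6 = 444 mm². φR_n = 0.90 × 300 × 444 = 119.9 kN.
Governing: min(164.9, 194.4, 119.9) = 119.9 kN → gross-section yield.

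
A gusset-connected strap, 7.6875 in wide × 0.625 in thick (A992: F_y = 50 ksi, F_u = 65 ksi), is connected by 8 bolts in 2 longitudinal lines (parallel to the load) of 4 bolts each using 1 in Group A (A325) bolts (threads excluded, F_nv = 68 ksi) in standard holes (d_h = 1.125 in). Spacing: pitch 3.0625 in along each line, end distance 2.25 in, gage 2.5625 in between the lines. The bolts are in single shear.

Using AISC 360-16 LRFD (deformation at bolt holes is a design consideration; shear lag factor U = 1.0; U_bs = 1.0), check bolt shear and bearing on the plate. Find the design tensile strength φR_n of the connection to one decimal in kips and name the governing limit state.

Bolt shear: A_b = π(1)²/4 = 0.7854 in². φR_n = 0.75 × 68 × 0.7854 × 8 × 1 = 320.4 kips.
Bearing (0.625 in plate, F_u = 65 ksi): end bolts L_c = 2.25 − 1.125/2 = 1.6875, R_n = min(1.2×1.6875×0.625×65, 2.4×1×0.625×65) = 82.266 kips/bolt; interior L_c = 3.0625 − 1.125 = 1.9375, R_n = 94.453 kips/bolt. φR_n = 0.75 × (2×82.266 + 6×94.453) = 548.4 kips.
Governing: min(320.4, 548.4) = 320.4 kips → bolt shear.

320.4 kips (bolt shear governs)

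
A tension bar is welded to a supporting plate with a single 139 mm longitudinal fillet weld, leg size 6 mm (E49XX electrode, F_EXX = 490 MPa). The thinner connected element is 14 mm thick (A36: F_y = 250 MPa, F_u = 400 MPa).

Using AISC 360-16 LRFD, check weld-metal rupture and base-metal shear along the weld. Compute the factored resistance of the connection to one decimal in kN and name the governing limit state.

130.0 kN (weld metal governs)

Weld metal: throat = 0.707×6 = 4.242 mm, L = 139 mm. φR_n = 0.75 × 0.6 × 490 × 4.242 × 139 = 130.0 kN.
Base metal shear (14 mm plate): yield φR_n = 1.0×0.6×250×14×139 = 291.9 kN; rupture φR_n = 0.75×0.6×400×14×139 = 350.3 kN; take 291.9 kN (yield).
Governing: min(130.0, 291.9) = 130.0 kN → weld metal.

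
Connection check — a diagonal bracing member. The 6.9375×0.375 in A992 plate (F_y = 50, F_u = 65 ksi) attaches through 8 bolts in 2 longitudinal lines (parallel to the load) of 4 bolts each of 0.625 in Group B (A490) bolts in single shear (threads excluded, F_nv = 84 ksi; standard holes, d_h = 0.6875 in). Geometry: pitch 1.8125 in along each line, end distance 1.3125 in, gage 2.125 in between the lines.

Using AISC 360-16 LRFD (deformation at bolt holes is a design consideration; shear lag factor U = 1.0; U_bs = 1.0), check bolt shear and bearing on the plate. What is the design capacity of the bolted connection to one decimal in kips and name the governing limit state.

Bolt shear: A_b = π(0.625)²/4 = 0.3068 in². φR_n = 0.75 × 84 × 0.3068 × 8 × 1 = 154.6 kips.
Bearing (0.375 in plate, F_u = 65 ksi): end bolts L_c = 1.3125 − 0.6875/2 = 0.96875, R_n = min(1.2×0.96875×0.375×65, 2.4×0.625×0.375×65) = 28.336 kips/bolt; interior L_c = 1.8125 − 0.6875 = 1.125, R_n = 32.906 kips/bolt. φR_n = 0.75 × (2×28.336 + 6×32.906) = 190.6 kips.
Governing: min(154.6, 190.6) = 154.6 kips → bolt shear.

154.6 kips (bolt shear governs)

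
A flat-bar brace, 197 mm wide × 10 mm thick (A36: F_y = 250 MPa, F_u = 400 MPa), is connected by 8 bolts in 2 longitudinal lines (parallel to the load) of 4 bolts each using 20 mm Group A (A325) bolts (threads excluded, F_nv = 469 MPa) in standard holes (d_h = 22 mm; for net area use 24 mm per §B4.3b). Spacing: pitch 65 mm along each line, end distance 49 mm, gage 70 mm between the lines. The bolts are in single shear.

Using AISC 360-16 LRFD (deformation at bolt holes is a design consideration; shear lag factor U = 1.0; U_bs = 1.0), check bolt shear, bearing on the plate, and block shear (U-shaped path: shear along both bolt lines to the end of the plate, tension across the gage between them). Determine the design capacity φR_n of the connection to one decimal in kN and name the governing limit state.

687.0 kN (block shear governs)

Bolt shear: A_b = π(20)²/4 = 314.16 mm². φR_n = 0.75 × 469 × 314.16 × 8 × 1 = 884.0 kN.
Bearing (10 mm plate, F_u = 400 MPa): end bolts L_c = 49 − 22/2 = 38, R_n = min(1.2×38×10×400, 2.4×20×10×400) = 182.4 kN/bolt; interior L_c = 65 − 22 = 43, R_n = 192 kN/bolt. φR_n = 0.75 × (2×182.4 + 6×192) = 1137.6 kN.
Block shear: shear path 2×[49+3×65] = 2×244 mm, A_gv = 4880, A_nv = 2×(244 − 3.5×24)×10 = 3200 mm²; tension across gage: (70 − 1×24)×10 = 460 mm². R_n = min(0.6×400×3200, 0.6×250×4880) + 1.0×400×460 = min(768, 732) + 184 = 916 kN. φR_n = 0.75 × 916 = 687.0 kN.
Governing: min(884.0, 1137.6, 687.0) = 687.0 kN → block shear.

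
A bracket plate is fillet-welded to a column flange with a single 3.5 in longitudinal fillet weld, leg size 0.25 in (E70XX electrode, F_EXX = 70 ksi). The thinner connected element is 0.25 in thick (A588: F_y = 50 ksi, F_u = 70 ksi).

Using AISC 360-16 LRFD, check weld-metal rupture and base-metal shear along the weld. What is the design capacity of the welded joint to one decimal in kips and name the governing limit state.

19.5 kips (weld metal governs)

Weld metal: throat = 0.707×0.25 = 0.17675 in, L = 3.5 in. φR_n = 0.75 × 0.6 × 70 × 0.17675 × 3.5 = 19.5 kips.
Base metal shear (0.25 in plate): yield φR_n = 1.0×0.6×50×0.25×3.5 = 26.3 kips; rupture φR_n = 0.75×0.6×70×0.25×3.5 = 27.6 kips; take 26.3 kips (yield).
Governing: min(19.5, 26.3) = 19.5 kips → weld metal.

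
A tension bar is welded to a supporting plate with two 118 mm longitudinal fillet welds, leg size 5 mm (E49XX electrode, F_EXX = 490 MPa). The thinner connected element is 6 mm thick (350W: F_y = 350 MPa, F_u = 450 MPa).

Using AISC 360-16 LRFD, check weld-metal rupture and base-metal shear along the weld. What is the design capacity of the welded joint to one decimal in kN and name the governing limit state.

184.0 kN (weld metal governs)

Weld metal: throat = 0.707×5 = 3.535 mm, L = 2×118 = 236 mm. φR_n = 0.75 × 0.6 × 490 × 3.535 × 236 = 184.0 kN.
Base metal shear (6 mm plate): yield φR_n = 1.0×0.6×350×6×236 = 297.4 kN; rupture φR_n = 0.75×0.6×450×6×236 = 286.7 kN; take 286.7 kN (rupture).
Governing: min(184.0, 286.7) = 184.0 kN → weld metal.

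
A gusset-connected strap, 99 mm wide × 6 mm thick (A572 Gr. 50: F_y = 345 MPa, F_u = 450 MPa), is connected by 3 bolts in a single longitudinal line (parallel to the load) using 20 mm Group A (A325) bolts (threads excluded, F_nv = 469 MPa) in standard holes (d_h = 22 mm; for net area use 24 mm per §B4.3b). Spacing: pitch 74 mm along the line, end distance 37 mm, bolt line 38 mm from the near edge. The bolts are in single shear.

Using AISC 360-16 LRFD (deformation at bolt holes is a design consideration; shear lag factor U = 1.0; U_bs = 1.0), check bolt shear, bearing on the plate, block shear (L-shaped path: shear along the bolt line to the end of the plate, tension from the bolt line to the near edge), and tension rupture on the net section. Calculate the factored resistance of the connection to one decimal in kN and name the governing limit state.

151.9 kN (net-section rupture governs)

Bolt shear: A_b = π(20)²/4 = 314.16 mm². φR_n = 0.75 × 469 × 314.16 × 3 × 1 = 331.5 kN.
Bearing (6 mm plate, F_u = 450 MPa): end bolts L_c = 37 − 22/2 = 26, R_n = min(1.2×26×6×450, 2.4×20×6×450) = 84.24 kN/bolt; interior L_c = 74 − 22 = 52, R_n = 129.6 kN/bolt. φR_n = 0.75 × (1×84.24 + 2×129.6) = 257.6 kN.
Block shear: shear path 1×[37+2×74] = 1×185 mm, A_gv = 1110, A_nv = 1×(185 − 2.5×24)×6 = 750 mm²; tension to near edge: (38 − 0.5×24)×6 = 156 mm². R_n = min(0.6×450×750, 0.6×345×1110) + 1.0×450×156 = min(202.5, 229.77) + 70.2 = 272.7 kN. φR_n = 0.75 × 272.7 = 204.5 kN.
Tension rupture (net): A_n = (99 − 1×24)×6 = 450 mm² (U = 1.0, A_e = A_n). φR_n = 0.75 × 450 × 450 = 151.9 kN.
Governing: min(331.5, 257.6, 204.5, 151.9) = 151.9 kN → net-section rupture.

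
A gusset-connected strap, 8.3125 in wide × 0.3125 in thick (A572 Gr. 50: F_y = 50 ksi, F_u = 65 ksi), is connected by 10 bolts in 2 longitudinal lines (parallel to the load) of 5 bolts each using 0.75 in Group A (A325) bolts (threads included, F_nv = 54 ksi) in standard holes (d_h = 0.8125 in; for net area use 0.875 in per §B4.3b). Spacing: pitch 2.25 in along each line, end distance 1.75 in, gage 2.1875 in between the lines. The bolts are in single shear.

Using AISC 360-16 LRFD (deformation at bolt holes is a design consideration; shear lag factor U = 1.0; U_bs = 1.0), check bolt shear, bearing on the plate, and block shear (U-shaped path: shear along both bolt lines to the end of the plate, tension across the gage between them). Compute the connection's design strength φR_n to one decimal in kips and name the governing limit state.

144.5 kips (block shear governs)

Bolt shear: A_b = π(0.75)²/4 = 0.44179 in². φR_n = 0.75 × 54 × 0.44179 × 10 × 1 = 178.9 kips.
Bearing (0.3125 in plate, F_u = 65 ksi): end bolts L_c = 1.75 − 0.8125/2 = 1.34375, R_n = min(1.2×1.34375×0.3125×65, 2.4×0.75×0.3125×65) = 32.754 kips/bolt; interior L_c = 2.25 − 0.8125 = 1.4375, R_n = 35.039 kips/bolt. φR_n = 0.75 × (2×32.754 + 8×35.039) = 259.4 kips.
Block shear: shear path 2×[1.75+4×2.25] = 2×10.75 in, A_gv = 6.7188, A_nv = 2×(10.75 − 4.5×0.875)×0.3125 = 4.2578 in²; tension across gage: (2.1875 − 1×0.875)×0.3125 = 0.41016 in². R_n = min(0.6×65×4.2578, 0.6×50×6.7188) + 1.0×65×0.41016 = min(166.05, 201.56) + 26.66 = 192.71 kips. φR_n = 0.75 × 192.71 = 144.5 kips.
Governing: min(178.9, 259.4, 144.5) = 144.5 kips → block shear.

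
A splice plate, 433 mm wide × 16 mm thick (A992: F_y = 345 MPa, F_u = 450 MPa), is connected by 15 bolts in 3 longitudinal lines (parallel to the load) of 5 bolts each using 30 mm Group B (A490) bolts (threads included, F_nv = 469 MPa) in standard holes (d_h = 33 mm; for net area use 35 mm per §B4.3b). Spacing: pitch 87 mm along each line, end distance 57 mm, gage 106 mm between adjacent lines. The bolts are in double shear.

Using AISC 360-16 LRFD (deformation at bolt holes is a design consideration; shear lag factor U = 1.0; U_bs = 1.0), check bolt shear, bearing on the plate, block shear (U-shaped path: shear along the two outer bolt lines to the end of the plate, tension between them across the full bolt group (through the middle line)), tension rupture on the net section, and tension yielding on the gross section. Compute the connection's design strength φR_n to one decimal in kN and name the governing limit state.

1771.2 kN (net-section rupture governs)

Bolt shear: A_b = π(30)²/4 = 706.86 mm². φR_n = 0.75 × 469 × 706.86 × 15 × 2 = 7459.1 kN.
Bearing (16 mm plate, F_u = 450 MPa): end bolts L_c = 57 − 33/2 = 40.5, R_n = min(1.2×40.5×16×450, 2.4×30×16×450) = 349.92 kN/bolt; interior L_c = 87 − 33 = 54, R_n = 466.56 kN/bolt. φR_n = 0.75 × (3×349.92 + 12×466.56) = 4986.4 kN.
Block shear: shear path 2×[57+4×87] = 2×405 mm, A_gv = 12960, A_nv = 2×(405 − 4.5×35)×16 = 7920 mm²; tension across gage: (212 − 2×35)×16 = 2272 mm². R_n = min(0.6×450×7920, 0.6×345×12960) + 1.0×450×2272 = min(2138.4, 2682.7) + 1022.4 = 3160.8 kN. φR_n = 0.75 × 3160.8 = 2370.6 kN.
Tension rupture (net): A_n = (433 − 3×35)×16 = 5248 mm² (U = 1.0, A_e = A_n). φR_n = 0.75 × 450 × 5248 = 1771.2 kN.
Tension yield (gross): A_g = 433×16 = 6928 mm². φR_n = 0.90 × 345 × 6928 = 2151.1 kN.
Governing: min(7459.1, 4986.4, 2370.6, 1771.2, 2151.1) = 1771.2 kN → net-section rupture.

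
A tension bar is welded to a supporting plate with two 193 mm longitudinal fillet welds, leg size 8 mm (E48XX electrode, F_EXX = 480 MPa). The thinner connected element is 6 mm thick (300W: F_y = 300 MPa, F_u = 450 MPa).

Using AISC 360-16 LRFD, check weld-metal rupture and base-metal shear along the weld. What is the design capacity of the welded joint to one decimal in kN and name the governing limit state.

Weld metal: throat = 0.707×8 = 5.656 mm, L = 2×193 = 386 mm. φR_n = 0.75 × 0.6 × 480 × 5.656 × 386 = 471.6 kN.
Base metal shear (6 mm plate): yield φR_n = 1.0×0.6×300×6×386 = 416.9 kN; rupture φR_n = 0.75×0.6×450×6×386 = 469.0 kN; take 416.9 kN (yield).
Governing: min(471.6, 416.9) = 416.9 kN → base-metal shear.

416.9 kN (base-metal shear governs)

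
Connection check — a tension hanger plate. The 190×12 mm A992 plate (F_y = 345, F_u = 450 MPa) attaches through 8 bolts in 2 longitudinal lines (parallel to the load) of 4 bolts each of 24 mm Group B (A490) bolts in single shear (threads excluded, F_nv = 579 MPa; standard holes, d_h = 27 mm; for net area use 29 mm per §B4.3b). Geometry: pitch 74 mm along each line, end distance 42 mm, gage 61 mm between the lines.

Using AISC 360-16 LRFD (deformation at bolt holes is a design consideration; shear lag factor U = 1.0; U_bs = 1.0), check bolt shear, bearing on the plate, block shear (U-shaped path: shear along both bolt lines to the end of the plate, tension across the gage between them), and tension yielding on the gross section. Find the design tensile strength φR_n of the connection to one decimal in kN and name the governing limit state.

707.9 kN (gross-section yield governs)

Bolt shear: A_b = π(24)²/4 = 452.39 mm². φR_n = 0.75 × 579 × 452.39 × 8 × 1 = 1571.6 kN.
Bearing (12 mm plate, F_u = 450 MPa): end bolts L_c = 42 − 27/2 = 28.5, R_n = min(1.2×28.5×12×450, 2.4×24×12×450) = 184.68 kN/bolt; interior L_c = 74 − 27 = 47, R_n = 304.56 kN/bolt. φR_n = 0.75 × (2×184.68 + 6×304.56) = 1647.5 kN.
Block shear: shear path 2×[42+3×74] = 2×264 mm, A_gv = 6336, A_nv = 2×(264 − 3.5×29)×12 = 3900 mm²; tension across gage: (61 − 1×29)×12 = 384 mm². R_n = min(0.6×450×3900, 0.6×345×6336) + 1.0×450×384 = min(1053, 1311.6) + 172.8 = 1225.8 kN. φR_n = 0.75 × 1225.8 = 919.4 kN.
Tension yield (gross): A_g = 190×12 = 2280 mm². φR_n = 0.90 × 345 × 2280 = 707.9 kN.
Governing: min(1571.6, 1647.5, 919.4, 707.9) = 707.9 kN → gross-section yield.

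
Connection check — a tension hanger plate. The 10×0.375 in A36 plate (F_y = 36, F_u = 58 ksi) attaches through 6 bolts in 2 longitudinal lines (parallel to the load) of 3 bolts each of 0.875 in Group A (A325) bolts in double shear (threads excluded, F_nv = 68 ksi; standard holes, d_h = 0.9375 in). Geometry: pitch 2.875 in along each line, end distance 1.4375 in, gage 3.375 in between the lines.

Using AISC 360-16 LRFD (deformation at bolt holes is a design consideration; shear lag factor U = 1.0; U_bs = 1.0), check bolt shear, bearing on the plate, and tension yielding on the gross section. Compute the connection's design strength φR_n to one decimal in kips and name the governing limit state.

Bolt shear: A_b = π(0.875)²/4 = 0.60132 in². φR_n = 0.75 × 68 × 0.60132 × 6 × 2 = 368.0 kips.
Bearing (0.375 in plate, F_u = 58 ksi): end bolts L_c = 1.4375 − 0.9375/2 = 0.96875, R_n = min(1.2×0.96875×0.375×58, 2.4×0.875×0.375×58) = 25.284 kips/bolt; interior L_c = 2.875 − 0.9375 = 1.9375, R_n = 45.675 kips/bolt. φR_n = 0.75 × (2×25.284 + 4×45.675) = 175.0 kips.
Tension yield (gross): A_g = 10×0.375 = 3.75 in². φR_n = 0.90 × 36 × 3.75 = 121.5 kips.
Governing: min(368.0, 175.0, 121.5) = 121.5 kips → gross-section yield.

121.5 kips (gross-section yield governs)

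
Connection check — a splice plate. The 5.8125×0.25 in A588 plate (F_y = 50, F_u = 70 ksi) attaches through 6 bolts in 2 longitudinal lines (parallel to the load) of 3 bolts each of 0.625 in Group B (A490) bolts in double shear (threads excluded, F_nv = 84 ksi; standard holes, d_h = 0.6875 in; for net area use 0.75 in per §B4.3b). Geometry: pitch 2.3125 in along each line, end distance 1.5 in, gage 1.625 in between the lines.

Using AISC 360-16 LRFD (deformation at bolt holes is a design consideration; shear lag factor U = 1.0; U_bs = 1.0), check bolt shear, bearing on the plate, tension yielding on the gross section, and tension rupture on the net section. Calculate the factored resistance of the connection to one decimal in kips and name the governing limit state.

Bolt shear: A_b = π(0.625)²/4 = 0.3068 in². φR_n = 0.75 × 84 × 0.3068 × 6 × 2 = 231.9 kips.
Bearing (0.25 in plate, F_u = 70 ksi): end bolts L_c = 1.5 − 0.6875/2 = 1.15625, R_n = min(1.2×1.15625×0.25×70, 2.4×0.625×0.25×70) = 24.281 kips/bolt; interior L_c = 2.3125 − 0.6875 = 1.625, R_n = 26.25 kips/bolt. φR_n = 0.75 × (2×24.281 + 4×26.25) = 115.2 kips.
Tension yield (gross): A_g = 5.8125×0.25 = 1.4531 in². φR_n = 0.90 × 50 × 1.4531 = 65.4 kips.
Tension rupture (net): A_n = (5.8125 − 2×0.75)×0.25 = 1.0781 in² (U = 1.0, A_e = A_n). φR_n = 0.75 × 70 × 1.0781 = 56.6 kips.
Governing: min(231.9, 115.2, 65.4, 56.6) = 56.6 kips → net-section rupture.

56.6 kips (net-section rupture governs)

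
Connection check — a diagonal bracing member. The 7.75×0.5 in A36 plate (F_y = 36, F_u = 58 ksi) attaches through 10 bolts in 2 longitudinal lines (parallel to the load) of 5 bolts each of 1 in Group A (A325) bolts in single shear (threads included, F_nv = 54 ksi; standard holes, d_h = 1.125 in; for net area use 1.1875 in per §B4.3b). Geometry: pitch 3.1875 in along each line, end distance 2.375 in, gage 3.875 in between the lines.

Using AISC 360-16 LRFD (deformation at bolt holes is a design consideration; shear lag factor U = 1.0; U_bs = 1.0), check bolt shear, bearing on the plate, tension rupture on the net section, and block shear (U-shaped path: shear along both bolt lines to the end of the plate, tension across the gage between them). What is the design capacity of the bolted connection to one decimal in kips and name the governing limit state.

Bolt shear: A_b = π(1)²/4 = 0.7854 in². φR_n = 0.75 × 54 × 0.7854 × 10 × 1 = 318.1 kips.
Bearing (0.5 in plate, F_u = 58 ksi): end bolts L_c = 2.375 − 1.125/2 = 1.8125, R_n = min(1.2×1.8125×0.5×58, 2.4×1×0.5×58) = 63.075 kips/bolt; interior L_c = 3.1875 − 1.125 = 2.0625, R_n = 69.6 kips/bolt. φR_n = 0.75 × (2×63.075 + 8×69.6) = 512.2 kips.
Tension rupture (net): A_n = (7.75 − 2×1.1875)×0.5 = 2.6875 in² (U = 1.0, A_e = A_n). φR_n = 0.75 × 58 × 2.6875 = 116.9 kips.
Block shear: shear path 2×[2.375+4×3.1875] = 2×15.125 in, A_gv = 15.125, A_nv = 2×(15.125 − 4.5×1.1875)×0.5 = 9.7813 in²; tension across gage: (3.875 − 1×1.1875)×0.5 = 1.3438 in². R_n = min(0.6×58×9.7813, 0.6×36×15.125) + 1.0×58×1.3438 = min(340.39, 326.7) + 77.94 = 404.64 kips. φR_n = 0.75 × 404.64 = 303.5 kips.
Governing: min(318.1, 512.2, 116.9, 303.5) = 116.9 kips → net-section rupture.

116.9 kips (net-section rupture governs)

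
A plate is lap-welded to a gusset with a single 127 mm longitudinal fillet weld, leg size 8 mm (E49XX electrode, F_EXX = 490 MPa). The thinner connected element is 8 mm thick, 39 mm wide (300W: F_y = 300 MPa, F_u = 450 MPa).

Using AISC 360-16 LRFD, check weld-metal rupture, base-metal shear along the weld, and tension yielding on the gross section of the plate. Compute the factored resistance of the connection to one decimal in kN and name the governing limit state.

Weld metal: throat = 0.707×8 = 5.656 mm, L = 127 mm. φR_n = 0.75 × 0.6 × 490 × 5.656 × 127 = 158.4 kN.
Base metal shear (8 mm plate): yield φR_n = 1.0×0.6×300×8×127 = 182.9 kN; rupture φR_n = 0.75×0.6×450×8×127 = 205.7 kN; take 182.9 kN (yield).
Tension yield (gross): A_g = 39×8 = 312 mm². φR_n = 0.90 × 300 × 312 = 84.2 kN.
Governing: min(158.4, 182.9, 84.2) = 84.2 kN → gross-section yield.

84.2 kN (gross-section yield governs)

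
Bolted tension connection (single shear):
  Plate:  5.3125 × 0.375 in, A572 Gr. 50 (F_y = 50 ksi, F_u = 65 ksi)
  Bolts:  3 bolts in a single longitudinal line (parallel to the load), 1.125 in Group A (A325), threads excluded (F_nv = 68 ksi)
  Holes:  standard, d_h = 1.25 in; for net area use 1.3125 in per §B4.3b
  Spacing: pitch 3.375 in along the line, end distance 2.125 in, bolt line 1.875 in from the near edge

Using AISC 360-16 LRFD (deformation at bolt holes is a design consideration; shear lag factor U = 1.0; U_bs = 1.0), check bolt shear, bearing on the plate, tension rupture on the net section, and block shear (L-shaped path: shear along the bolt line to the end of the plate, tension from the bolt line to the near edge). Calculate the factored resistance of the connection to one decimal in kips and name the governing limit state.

73.1 kips (net-section rupture governs)

Bolt shear: A_b = π(1.125)²/4 = 0.99402 in². φR_n = 0.75 × 68 × 0.99402 × 3 × 1 = 152.1 kips.
Bearing (0.375 in plate, F_u = 65 ksi): end bolts L_c = 2.125 − 1.25/2 = 1.5, R_n = min(1.2×1.5×0.375×65, 2.4×1.125×0.375×65) = 43.875 kips/bolt; interior L_c = 3.375 − 1.25 = 2.125, R_n = 62.156 kips/bolt. φR_n = 0.75 × (1×43.875 + 2×62.156) = 126.1 kips.
Tension rupture (net): A_n = (5.3125 − 1×1.3125)×0.375 = 1.5 in² (U = 1.0, A_e = A_n). φR_n = 0.75 × 65 × 1.5 = 73.1 kips.
Block shear: shear path 1×[2.125+2×3.375] = 1×8.875 in, A_gv = 3.3281, A_nv = 1×(8.875 − 2.5×1.3125)×0.375 = 2.0977 in²; tension to near edge: (1.875 − 0.5×1.3125)×0.375 = 0.45703 in². R_n = min(0.6×65×2.0977, 0.6×50×3.3281) + 1.0×65×0.45703 = min(81.81, 99.843) + 29.707 = 111.52 kips. φR_n = 0.75 × 111.52 = 83.6 kips.
Governing: min(152.1, 126.1, 73.1, 83.6) = 73.1 kips → net-section rupture.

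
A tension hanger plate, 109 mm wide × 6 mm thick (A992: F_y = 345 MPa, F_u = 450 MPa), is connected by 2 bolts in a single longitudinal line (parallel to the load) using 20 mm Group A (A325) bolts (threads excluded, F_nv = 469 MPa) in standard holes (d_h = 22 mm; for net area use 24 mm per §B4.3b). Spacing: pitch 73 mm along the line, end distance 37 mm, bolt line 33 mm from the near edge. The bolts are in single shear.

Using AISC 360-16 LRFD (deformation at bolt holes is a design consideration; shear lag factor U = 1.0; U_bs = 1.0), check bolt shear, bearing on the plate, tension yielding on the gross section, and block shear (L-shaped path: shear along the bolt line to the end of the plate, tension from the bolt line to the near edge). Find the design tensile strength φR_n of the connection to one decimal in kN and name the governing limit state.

132.4 kN (block shear governs)

Bolt shear: A_b = π(20)²/4 = 314.16 mm². φR_n = 0.75 × 469 × 314.16 × 2 × 1 = 221.0 kN.
Bearing (6 mm plate, F_u = 450 MPa): end bolts L_c = 37 − 22/2 = 26, R_n = min(1.2×26×6×450, 2.4×20×6×450) = 84.24 kN/bolt; interior L_c = 73 − 22 = 51, R_n = 129.6 kN/bolt. φR_n = 0.75 × (1×84.24 + 1×129.6) = 160.4 kN.
Tension yield (gross): A_g = 109×6 = 654 mm². φR_n = 0.90 × 345 × 654 = 203.1 kN.
Block shear: shear path 1×[37+1×73] = 1×110 mm, A_gv = 660, A_nv = 1×(110 − 1.5×24)×6 = 444 mm²; tension to near edge: (33 − 0.5×24)×6 = 126 mm². R_n = min(0.6×450×444, 0.6×345×660) + 1.0×450×126 = min(119.88, 136.62) + 56.7 = 176.58 kN. φR_n = 0.75 × 176.58 = 132.4 kN.
Governing: min(221.0, 160.4, 203.1, 132.4) = 132.4 kN → block shear.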